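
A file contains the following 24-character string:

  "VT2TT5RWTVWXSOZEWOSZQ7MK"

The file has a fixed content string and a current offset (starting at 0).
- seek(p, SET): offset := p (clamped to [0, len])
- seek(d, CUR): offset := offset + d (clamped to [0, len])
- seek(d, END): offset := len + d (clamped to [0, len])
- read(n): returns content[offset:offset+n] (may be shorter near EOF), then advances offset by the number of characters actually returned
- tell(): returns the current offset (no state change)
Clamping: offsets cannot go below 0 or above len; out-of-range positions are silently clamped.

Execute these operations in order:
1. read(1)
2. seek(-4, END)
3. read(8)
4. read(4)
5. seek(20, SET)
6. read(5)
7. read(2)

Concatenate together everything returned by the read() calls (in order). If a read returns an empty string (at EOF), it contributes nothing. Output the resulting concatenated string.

Answer: VQ7MKQ7MK

Derivation:
After 1 (read(1)): returned 'V', offset=1
After 2 (seek(-4, END)): offset=20
After 3 (read(8)): returned 'Q7MK', offset=24
After 4 (read(4)): returned '', offset=24
After 5 (seek(20, SET)): offset=20
After 6 (read(5)): returned 'Q7MK', offset=24
After 7 (read(2)): returned '', offset=24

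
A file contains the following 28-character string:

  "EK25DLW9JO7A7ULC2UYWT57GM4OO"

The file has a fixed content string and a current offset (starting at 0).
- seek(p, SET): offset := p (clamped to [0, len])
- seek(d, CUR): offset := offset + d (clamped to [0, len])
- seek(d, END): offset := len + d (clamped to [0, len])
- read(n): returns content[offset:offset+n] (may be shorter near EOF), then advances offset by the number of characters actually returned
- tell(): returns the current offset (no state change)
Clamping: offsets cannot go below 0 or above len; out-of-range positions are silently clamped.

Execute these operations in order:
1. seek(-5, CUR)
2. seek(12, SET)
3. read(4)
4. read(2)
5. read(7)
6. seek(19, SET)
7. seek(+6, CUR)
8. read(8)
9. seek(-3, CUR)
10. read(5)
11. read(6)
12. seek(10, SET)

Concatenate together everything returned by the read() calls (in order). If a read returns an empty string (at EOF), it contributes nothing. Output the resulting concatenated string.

After 1 (seek(-5, CUR)): offset=0
After 2 (seek(12, SET)): offset=12
After 3 (read(4)): returned '7ULC', offset=16
After 4 (read(2)): returned '2U', offset=18
After 5 (read(7)): returned 'YWT57GM', offset=25
After 6 (seek(19, SET)): offset=19
After 7 (seek(+6, CUR)): offset=25
After 8 (read(8)): returned '4OO', offset=28
After 9 (seek(-3, CUR)): offset=25
After 10 (read(5)): returned '4OO', offset=28
After 11 (read(6)): returned '', offset=28
After 12 (seek(10, SET)): offset=10

Answer: 7ULC2UYWT57GM4OO4OO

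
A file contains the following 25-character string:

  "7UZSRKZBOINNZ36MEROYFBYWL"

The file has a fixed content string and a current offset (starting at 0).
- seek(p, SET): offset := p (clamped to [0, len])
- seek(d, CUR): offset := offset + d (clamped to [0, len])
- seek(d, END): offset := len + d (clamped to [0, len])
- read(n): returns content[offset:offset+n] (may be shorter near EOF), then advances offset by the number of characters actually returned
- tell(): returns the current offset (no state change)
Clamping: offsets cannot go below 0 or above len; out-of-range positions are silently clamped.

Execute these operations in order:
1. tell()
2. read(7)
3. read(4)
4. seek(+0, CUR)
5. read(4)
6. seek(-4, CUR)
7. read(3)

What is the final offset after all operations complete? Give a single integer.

After 1 (tell()): offset=0
After 2 (read(7)): returned '7UZSRKZ', offset=7
After 3 (read(4)): returned 'BOIN', offset=11
After 4 (seek(+0, CUR)): offset=11
After 5 (read(4)): returned 'NZ36', offset=15
After 6 (seek(-4, CUR)): offset=11
After 7 (read(3)): returned 'NZ3', offset=14

Answer: 14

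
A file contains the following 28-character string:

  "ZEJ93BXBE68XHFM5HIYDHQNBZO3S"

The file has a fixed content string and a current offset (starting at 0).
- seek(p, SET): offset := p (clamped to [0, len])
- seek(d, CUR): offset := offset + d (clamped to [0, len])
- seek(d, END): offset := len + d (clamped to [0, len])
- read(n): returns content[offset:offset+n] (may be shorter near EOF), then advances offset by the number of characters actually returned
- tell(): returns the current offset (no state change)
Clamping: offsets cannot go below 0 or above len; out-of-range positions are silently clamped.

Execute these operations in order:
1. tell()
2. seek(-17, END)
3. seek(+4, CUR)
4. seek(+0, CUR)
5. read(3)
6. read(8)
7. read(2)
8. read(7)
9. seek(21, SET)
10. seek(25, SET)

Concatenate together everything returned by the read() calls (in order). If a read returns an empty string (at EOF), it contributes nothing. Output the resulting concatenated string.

Answer: 5HIYDHQNBZO3S

Derivation:
After 1 (tell()): offset=0
After 2 (seek(-17, END)): offset=11
After 3 (seek(+4, CUR)): offset=15
After 4 (seek(+0, CUR)): offset=15
After 5 (read(3)): returned '5HI', offset=18
After 6 (read(8)): returned 'YDHQNBZO', offset=26
After 7 (read(2)): returned '3S', offset=28
After 8 (read(7)): returned '', offset=28
After 9 (seek(21, SET)): offset=21
After 10 (seek(25, SET)): offset=25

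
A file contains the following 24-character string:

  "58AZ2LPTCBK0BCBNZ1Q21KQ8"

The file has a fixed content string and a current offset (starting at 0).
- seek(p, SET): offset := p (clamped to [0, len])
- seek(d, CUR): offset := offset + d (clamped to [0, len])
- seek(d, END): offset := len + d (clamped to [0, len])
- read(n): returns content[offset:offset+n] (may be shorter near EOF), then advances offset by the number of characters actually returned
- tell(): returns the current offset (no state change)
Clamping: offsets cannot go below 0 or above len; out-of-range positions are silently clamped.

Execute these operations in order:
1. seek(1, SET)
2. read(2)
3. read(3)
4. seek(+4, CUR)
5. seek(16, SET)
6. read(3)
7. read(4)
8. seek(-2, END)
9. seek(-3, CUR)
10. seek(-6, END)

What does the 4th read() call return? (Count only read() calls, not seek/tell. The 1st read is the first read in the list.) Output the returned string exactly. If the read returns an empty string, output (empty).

After 1 (seek(1, SET)): offset=1
After 2 (read(2)): returned '8A', offset=3
After 3 (read(3)): returned 'Z2L', offset=6
After 4 (seek(+4, CUR)): offset=10
After 5 (seek(16, SET)): offset=16
After 6 (read(3)): returned 'Z1Q', offset=19
After 7 (read(4)): returned '21KQ', offset=23
After 8 (seek(-2, END)): offset=22
After 9 (seek(-3, CUR)): offset=19
After 10 (seek(-6, END)): offset=18

Answer: 21KQ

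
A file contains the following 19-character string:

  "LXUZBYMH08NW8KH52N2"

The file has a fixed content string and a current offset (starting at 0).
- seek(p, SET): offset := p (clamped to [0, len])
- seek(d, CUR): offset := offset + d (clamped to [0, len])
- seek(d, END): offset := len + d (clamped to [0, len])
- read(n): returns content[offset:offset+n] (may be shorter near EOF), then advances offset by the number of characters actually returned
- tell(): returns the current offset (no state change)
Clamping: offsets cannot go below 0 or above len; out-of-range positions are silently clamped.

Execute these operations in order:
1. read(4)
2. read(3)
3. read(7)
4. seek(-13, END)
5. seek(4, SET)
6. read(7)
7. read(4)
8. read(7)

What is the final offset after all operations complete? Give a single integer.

Answer: 19

Derivation:
After 1 (read(4)): returned 'LXUZ', offset=4
After 2 (read(3)): returned 'BYM', offset=7
After 3 (read(7)): returned 'H08NW8K', offset=14
After 4 (seek(-13, END)): offset=6
After 5 (seek(4, SET)): offset=4
After 6 (read(7)): returned 'BYMH08N', offset=11
After 7 (read(4)): returned 'W8KH', offset=15
After 8 (read(7)): returned '52N2', offset=19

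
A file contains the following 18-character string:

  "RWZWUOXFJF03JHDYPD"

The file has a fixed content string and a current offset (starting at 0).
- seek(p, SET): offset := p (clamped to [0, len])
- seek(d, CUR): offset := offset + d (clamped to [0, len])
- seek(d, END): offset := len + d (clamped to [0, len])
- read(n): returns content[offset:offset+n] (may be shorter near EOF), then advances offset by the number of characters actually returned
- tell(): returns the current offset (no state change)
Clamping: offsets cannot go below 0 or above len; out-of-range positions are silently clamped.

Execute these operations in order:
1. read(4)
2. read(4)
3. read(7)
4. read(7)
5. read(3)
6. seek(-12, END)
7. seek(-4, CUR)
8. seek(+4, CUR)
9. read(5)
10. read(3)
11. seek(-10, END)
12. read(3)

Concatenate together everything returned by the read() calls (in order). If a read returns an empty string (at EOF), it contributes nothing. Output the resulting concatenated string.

Answer: RWZWUOXFJF03JHDYPDXFJF03JHJF0

Derivation:
After 1 (read(4)): returned 'RWZW', offset=4
After 2 (read(4)): returned 'UOXF', offset=8
After 3 (read(7)): returned 'JF03JHD', offset=15
After 4 (read(7)): returned 'YPD', offset=18
After 5 (read(3)): returned '', offset=18
After 6 (seek(-12, END)): offset=6
After 7 (seek(-4, CUR)): offset=2
After 8 (seek(+4, CUR)): offset=6
After 9 (read(5)): returned 'XFJF0', offset=11
After 10 (read(3)): returned '3JH', offset=14
After 11 (seek(-10, END)): offset=8
After 12 (read(3)): returned 'JF0', offset=11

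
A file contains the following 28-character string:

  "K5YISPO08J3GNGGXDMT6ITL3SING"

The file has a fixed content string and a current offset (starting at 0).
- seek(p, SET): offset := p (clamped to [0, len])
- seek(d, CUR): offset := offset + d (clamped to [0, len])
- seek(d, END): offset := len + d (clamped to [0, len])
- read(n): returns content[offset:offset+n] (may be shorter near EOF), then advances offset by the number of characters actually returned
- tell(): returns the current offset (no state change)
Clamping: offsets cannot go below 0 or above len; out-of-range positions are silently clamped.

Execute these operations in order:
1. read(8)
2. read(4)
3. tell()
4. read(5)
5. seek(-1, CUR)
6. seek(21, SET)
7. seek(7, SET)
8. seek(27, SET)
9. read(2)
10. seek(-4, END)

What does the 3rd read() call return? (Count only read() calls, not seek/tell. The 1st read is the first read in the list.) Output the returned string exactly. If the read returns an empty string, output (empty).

Answer: NGGXD

Derivation:
After 1 (read(8)): returned 'K5YISPO0', offset=8
After 2 (read(4)): returned '8J3G', offset=12
After 3 (tell()): offset=12
After 4 (read(5)): returned 'NGGXD', offset=17
After 5 (seek(-1, CUR)): offset=16
After 6 (seek(21, SET)): offset=21
After 7 (seek(7, SET)): offset=7
After 8 (seek(27, SET)): offset=27
After 9 (read(2)): returned 'G', offset=28
After 10 (seek(-4, END)): offset=24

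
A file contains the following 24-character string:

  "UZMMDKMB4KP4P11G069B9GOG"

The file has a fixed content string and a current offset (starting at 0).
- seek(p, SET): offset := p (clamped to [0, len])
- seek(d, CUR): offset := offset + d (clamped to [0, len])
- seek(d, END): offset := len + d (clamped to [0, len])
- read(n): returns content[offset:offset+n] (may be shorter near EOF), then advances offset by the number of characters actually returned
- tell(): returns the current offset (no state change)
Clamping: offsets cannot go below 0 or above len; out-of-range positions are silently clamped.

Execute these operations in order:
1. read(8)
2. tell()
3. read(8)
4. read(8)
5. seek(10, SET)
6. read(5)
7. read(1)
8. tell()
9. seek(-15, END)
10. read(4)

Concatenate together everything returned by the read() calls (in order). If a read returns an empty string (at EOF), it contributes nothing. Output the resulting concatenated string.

Answer: UZMMDKMB4KP4P11G069B9GOGP4P11GKP4P

Derivation:
After 1 (read(8)): returned 'UZMMDKMB', offset=8
After 2 (tell()): offset=8
After 3 (read(8)): returned '4KP4P11G', offset=16
After 4 (read(8)): returned '069B9GOG', offset=24
After 5 (seek(10, SET)): offset=10
After 6 (read(5)): returned 'P4P11', offset=15
After 7 (read(1)): returned 'G', offset=16
After 8 (tell()): offset=16
After 9 (seek(-15, END)): offset=9
After 10 (read(4)): returned 'KP4P', offset=13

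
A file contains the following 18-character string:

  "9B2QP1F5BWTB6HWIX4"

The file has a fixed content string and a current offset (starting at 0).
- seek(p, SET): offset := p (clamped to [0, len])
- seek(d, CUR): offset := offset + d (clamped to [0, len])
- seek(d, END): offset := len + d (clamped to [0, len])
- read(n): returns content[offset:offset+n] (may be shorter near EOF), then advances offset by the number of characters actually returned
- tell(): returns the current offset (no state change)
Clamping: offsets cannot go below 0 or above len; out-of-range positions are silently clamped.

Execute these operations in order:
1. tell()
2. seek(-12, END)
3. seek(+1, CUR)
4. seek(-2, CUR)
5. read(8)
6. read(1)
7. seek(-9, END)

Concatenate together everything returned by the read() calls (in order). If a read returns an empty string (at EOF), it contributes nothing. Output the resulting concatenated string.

After 1 (tell()): offset=0
After 2 (seek(-12, END)): offset=6
After 3 (seek(+1, CUR)): offset=7
After 4 (seek(-2, CUR)): offset=5
After 5 (read(8)): returned '1F5BWTB6', offset=13
After 6 (read(1)): returned 'H', offset=14
After 7 (seek(-9, END)): offset=9

Answer: 1F5BWTB6H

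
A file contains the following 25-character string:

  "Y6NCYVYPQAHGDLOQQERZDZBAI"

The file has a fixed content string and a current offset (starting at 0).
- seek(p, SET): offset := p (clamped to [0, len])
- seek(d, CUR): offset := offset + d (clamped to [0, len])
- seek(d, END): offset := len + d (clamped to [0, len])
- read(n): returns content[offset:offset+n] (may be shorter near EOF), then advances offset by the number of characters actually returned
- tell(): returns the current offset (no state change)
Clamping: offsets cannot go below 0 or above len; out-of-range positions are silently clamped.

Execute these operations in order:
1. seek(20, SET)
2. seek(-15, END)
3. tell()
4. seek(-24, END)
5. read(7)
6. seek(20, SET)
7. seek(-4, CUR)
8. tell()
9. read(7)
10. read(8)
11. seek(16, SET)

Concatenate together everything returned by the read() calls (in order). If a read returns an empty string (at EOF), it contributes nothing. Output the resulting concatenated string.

After 1 (seek(20, SET)): offset=20
After 2 (seek(-15, END)): offset=10
After 3 (tell()): offset=10
After 4 (seek(-24, END)): offset=1
After 5 (read(7)): returned '6NCYVYP', offset=8
After 6 (seek(20, SET)): offset=20
After 7 (seek(-4, CUR)): offset=16
After 8 (tell()): offset=16
After 9 (read(7)): returned 'QERZDZB', offset=23
After 10 (read(8)): returned 'AI', offset=25
After 11 (seek(16, SET)): offset=16

Answer: 6NCYVYPQERZDZBAI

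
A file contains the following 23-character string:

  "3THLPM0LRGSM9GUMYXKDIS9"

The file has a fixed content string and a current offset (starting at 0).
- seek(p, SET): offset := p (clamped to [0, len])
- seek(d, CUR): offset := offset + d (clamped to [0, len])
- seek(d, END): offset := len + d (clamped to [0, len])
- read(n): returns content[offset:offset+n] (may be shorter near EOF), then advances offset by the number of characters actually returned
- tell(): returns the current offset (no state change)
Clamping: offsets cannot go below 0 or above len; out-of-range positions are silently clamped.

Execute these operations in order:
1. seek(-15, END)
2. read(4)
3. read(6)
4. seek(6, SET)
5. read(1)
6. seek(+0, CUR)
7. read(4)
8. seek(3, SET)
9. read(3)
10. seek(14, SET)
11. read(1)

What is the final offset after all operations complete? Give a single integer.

Answer: 15

Derivation:
After 1 (seek(-15, END)): offset=8
After 2 (read(4)): returned 'RGSM', offset=12
After 3 (read(6)): returned '9GUMYX', offset=18
After 4 (seek(6, SET)): offset=6
After 5 (read(1)): returned '0', offset=7
After 6 (seek(+0, CUR)): offset=7
After 7 (read(4)): returned 'LRGS', offset=11
After 8 (seek(3, SET)): offset=3
After 9 (read(3)): returned 'LPM', offset=6
After 10 (seek(14, SET)): offset=14
After 11 (read(1)): returned 'U', offset=15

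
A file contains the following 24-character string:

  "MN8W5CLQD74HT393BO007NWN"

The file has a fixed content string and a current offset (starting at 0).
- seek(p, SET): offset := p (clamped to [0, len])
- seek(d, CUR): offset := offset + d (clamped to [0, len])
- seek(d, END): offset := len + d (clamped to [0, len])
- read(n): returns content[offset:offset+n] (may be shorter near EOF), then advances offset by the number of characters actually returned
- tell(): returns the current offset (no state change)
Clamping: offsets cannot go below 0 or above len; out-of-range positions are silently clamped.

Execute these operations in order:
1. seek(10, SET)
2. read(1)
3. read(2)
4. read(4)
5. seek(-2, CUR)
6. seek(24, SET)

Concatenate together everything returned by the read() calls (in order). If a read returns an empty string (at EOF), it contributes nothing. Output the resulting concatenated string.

After 1 (seek(10, SET)): offset=10
After 2 (read(1)): returned '4', offset=11
After 3 (read(2)): returned 'HT', offset=13
After 4 (read(4)): returned '393B', offset=17
After 5 (seek(-2, CUR)): offset=15
After 6 (seek(24, SET)): offset=24

Answer: 4HT393B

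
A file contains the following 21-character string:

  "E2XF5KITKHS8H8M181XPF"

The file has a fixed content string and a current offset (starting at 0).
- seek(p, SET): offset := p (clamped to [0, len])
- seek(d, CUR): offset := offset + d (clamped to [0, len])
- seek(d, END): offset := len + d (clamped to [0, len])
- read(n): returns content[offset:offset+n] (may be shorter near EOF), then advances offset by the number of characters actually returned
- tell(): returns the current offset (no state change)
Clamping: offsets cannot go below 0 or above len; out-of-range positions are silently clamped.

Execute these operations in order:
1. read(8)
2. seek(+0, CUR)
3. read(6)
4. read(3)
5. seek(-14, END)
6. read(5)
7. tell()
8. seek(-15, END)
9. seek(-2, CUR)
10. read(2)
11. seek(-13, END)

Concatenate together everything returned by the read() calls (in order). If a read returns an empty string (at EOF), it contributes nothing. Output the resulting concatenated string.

Answer: E2XF5KITKHS8H8M18TKHS85K

Derivation:
After 1 (read(8)): returned 'E2XF5KIT', offset=8
After 2 (seek(+0, CUR)): offset=8
After 3 (read(6)): returned 'KHS8H8', offset=14
After 4 (read(3)): returned 'M18', offset=17
After 5 (seek(-14, END)): offset=7
After 6 (read(5)): returned 'TKHS8', offset=12
After 7 (tell()): offset=12
After 8 (seek(-15, END)): offset=6
After 9 (seek(-2, CUR)): offset=4
After 10 (read(2)): returned '5K', offset=6
After 11 (seek(-13, END)): offset=8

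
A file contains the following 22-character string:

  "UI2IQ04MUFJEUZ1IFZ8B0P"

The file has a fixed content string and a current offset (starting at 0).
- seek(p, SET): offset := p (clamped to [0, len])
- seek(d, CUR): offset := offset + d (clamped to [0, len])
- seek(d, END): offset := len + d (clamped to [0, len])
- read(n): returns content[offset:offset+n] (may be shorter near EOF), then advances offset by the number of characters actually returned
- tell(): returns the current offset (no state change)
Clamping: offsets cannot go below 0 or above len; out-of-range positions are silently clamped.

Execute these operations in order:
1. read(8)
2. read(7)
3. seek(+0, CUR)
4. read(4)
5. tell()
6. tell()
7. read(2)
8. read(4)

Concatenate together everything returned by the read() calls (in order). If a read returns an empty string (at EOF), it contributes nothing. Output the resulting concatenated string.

After 1 (read(8)): returned 'UI2IQ04M', offset=8
After 2 (read(7)): returned 'UFJEUZ1', offset=15
After 3 (seek(+0, CUR)): offset=15
After 4 (read(4)): returned 'IFZ8', offset=19
After 5 (tell()): offset=19
After 6 (tell()): offset=19
After 7 (read(2)): returned 'B0', offset=21
After 8 (read(4)): returned 'P', offset=22

Answer: UI2IQ04MUFJEUZ1IFZ8B0P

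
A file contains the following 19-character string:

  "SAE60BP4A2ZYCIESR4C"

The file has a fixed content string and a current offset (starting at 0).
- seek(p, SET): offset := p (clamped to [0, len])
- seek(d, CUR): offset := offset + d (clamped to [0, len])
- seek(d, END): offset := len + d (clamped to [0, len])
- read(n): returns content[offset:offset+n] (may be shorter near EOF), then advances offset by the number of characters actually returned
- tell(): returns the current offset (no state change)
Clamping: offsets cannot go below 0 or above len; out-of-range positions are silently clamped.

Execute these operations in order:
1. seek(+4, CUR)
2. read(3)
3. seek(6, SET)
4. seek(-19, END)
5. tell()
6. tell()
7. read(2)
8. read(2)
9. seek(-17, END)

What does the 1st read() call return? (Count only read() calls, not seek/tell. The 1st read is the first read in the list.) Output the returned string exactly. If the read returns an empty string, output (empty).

Answer: 0BP

Derivation:
After 1 (seek(+4, CUR)): offset=4
After 2 (read(3)): returned '0BP', offset=7
After 3 (seek(6, SET)): offset=6
After 4 (seek(-19, END)): offset=0
After 5 (tell()): offset=0
After 6 (tell()): offset=0
After 7 (read(2)): returned 'SA', offset=2
After 8 (read(2)): returned 'E6', offset=4
After 9 (seek(-17, END)): offset=2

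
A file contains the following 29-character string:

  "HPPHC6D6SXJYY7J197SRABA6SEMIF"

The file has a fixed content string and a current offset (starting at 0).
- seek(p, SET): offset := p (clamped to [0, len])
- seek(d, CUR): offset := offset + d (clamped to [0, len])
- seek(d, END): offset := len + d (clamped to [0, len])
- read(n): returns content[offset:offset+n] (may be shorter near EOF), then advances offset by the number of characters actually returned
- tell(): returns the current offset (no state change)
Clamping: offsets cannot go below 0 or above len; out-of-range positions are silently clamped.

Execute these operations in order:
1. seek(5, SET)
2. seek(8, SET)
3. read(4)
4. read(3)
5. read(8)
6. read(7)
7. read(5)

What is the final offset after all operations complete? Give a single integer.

After 1 (seek(5, SET)): offset=5
After 2 (seek(8, SET)): offset=8
After 3 (read(4)): returned 'SXJY', offset=12
After 4 (read(3)): returned 'Y7J', offset=15
After 5 (read(8)): returned '197SRABA', offset=23
After 6 (read(7)): returned '6SEMIF', offset=29
After 7 (read(5)): returned '', offset=29

Answer: 29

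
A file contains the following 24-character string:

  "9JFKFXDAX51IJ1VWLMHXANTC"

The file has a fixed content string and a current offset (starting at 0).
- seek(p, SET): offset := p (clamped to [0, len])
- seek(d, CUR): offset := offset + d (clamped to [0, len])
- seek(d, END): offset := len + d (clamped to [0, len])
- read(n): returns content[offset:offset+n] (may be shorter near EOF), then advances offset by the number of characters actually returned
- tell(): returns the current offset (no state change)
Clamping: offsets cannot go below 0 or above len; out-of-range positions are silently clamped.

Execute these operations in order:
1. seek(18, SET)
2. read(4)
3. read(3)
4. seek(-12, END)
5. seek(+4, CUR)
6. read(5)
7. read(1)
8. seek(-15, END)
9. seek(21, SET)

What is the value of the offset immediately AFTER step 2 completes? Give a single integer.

After 1 (seek(18, SET)): offset=18
After 2 (read(4)): returned 'HXAN', offset=22

Answer: 22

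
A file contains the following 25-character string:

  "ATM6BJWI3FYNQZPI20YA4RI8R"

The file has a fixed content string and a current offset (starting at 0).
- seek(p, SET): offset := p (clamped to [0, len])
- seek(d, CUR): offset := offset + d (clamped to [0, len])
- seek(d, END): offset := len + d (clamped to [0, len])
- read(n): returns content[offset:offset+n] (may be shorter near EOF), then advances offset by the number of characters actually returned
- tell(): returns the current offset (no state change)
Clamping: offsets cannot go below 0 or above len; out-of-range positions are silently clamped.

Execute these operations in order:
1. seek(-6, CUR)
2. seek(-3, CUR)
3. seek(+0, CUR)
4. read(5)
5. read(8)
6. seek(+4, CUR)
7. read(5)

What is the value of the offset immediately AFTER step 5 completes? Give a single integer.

After 1 (seek(-6, CUR)): offset=0
After 2 (seek(-3, CUR)): offset=0
After 3 (seek(+0, CUR)): offset=0
After 4 (read(5)): returned 'ATM6B', offset=5
After 5 (read(8)): returned 'JWI3FYNQ', offset=13

Answer: 13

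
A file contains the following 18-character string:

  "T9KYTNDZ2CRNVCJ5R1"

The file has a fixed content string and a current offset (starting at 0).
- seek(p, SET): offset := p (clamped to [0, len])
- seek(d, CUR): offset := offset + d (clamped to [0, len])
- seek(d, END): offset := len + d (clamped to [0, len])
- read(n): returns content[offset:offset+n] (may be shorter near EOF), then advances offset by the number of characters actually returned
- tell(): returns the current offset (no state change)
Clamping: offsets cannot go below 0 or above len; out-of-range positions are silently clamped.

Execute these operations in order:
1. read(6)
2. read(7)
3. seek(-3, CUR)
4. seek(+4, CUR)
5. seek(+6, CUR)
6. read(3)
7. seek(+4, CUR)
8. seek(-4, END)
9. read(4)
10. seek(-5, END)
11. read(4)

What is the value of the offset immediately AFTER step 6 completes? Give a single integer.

After 1 (read(6)): returned 'T9KYTN', offset=6
After 2 (read(7)): returned 'DZ2CRNV', offset=13
After 3 (seek(-3, CUR)): offset=10
After 4 (seek(+4, CUR)): offset=14
After 5 (seek(+6, CUR)): offset=18
After 6 (read(3)): returned '', offset=18

Answer: 18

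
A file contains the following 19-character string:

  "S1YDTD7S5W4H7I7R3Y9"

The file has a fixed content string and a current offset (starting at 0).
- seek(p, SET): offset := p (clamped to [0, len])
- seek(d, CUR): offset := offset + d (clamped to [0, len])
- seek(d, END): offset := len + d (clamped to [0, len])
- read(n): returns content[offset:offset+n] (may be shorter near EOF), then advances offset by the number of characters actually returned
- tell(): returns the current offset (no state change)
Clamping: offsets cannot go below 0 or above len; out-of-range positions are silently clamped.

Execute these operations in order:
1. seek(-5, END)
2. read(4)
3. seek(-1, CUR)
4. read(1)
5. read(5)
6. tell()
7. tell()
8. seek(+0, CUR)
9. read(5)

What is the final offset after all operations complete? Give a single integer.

After 1 (seek(-5, END)): offset=14
After 2 (read(4)): returned '7R3Y', offset=18
After 3 (seek(-1, CUR)): offset=17
After 4 (read(1)): returned 'Y', offset=18
After 5 (read(5)): returned '9', offset=19
After 6 (tell()): offset=19
After 7 (tell()): offset=19
After 8 (seek(+0, CUR)): offset=19
After 9 (read(5)): returned '', offset=19

Answer: 19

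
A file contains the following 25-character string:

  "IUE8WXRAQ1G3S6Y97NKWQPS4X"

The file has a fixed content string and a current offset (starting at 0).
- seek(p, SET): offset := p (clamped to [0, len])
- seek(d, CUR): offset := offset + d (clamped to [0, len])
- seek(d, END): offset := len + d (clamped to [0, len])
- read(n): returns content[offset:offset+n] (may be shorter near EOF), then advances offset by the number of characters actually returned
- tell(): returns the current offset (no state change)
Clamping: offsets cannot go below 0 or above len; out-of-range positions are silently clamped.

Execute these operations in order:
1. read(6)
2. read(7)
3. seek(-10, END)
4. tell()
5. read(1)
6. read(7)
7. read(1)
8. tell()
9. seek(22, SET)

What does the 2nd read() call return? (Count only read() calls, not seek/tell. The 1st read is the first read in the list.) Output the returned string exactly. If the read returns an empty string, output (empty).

Answer: RAQ1G3S

Derivation:
After 1 (read(6)): returned 'IUE8WX', offset=6
After 2 (read(7)): returned 'RAQ1G3S', offset=13
After 3 (seek(-10, END)): offset=15
After 4 (tell()): offset=15
After 5 (read(1)): returned '9', offset=16
After 6 (read(7)): returned '7NKWQPS', offset=23
After 7 (read(1)): returned '4', offset=24
After 8 (tell()): offset=24
After 9 (seek(22, SET)): offset=22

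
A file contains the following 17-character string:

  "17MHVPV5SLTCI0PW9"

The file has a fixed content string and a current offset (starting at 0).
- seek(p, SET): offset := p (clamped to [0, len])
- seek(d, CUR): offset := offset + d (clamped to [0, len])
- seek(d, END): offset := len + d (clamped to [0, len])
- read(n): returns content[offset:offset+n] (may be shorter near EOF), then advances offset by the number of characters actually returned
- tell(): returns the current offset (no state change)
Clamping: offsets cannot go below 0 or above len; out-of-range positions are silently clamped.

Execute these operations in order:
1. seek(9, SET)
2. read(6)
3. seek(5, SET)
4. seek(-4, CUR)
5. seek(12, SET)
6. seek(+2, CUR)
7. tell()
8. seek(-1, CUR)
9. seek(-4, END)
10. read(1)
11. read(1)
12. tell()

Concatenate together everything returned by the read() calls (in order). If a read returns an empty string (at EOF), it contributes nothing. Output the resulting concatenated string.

After 1 (seek(9, SET)): offset=9
After 2 (read(6)): returned 'LTCI0P', offset=15
After 3 (seek(5, SET)): offset=5
After 4 (seek(-4, CUR)): offset=1
After 5 (seek(12, SET)): offset=12
After 6 (seek(+2, CUR)): offset=14
After 7 (tell()): offset=14
After 8 (seek(-1, CUR)): offset=13
After 9 (seek(-4, END)): offset=13
After 10 (read(1)): returned '0', offset=14
After 11 (read(1)): returned 'P', offset=15
After 12 (tell()): offset=15

Answer: LTCI0P0P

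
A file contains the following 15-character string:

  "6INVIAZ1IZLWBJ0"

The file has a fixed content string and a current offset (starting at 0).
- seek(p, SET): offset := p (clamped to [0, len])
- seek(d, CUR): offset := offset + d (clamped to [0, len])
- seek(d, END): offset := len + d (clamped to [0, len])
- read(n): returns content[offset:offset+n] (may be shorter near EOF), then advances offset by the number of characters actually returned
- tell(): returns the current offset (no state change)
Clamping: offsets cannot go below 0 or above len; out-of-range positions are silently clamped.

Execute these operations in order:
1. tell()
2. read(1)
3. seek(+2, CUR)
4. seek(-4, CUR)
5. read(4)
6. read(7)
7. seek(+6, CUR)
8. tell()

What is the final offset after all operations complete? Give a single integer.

After 1 (tell()): offset=0
After 2 (read(1)): returned '6', offset=1
After 3 (seek(+2, CUR)): offset=3
After 4 (seek(-4, CUR)): offset=0
After 5 (read(4)): returned '6INV', offset=4
After 6 (read(7)): returned 'IAZ1IZL', offset=11
After 7 (seek(+6, CUR)): offset=15
After 8 (tell()): offset=15

Answer: 15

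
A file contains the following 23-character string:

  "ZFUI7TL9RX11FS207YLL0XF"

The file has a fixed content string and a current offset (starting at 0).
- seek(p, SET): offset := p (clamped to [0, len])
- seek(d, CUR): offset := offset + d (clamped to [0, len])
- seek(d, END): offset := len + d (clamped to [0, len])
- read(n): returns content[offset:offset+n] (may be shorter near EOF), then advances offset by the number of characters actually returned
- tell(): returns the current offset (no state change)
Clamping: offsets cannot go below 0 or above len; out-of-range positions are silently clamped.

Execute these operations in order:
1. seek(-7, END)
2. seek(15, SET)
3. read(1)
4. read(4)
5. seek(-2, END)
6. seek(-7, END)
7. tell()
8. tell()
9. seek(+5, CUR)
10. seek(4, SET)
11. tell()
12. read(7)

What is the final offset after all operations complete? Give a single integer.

Answer: 11

Derivation:
After 1 (seek(-7, END)): offset=16
After 2 (seek(15, SET)): offset=15
After 3 (read(1)): returned '0', offset=16
After 4 (read(4)): returned '7YLL', offset=20
After 5 (seek(-2, END)): offset=21
After 6 (seek(-7, END)): offset=16
After 7 (tell()): offset=16
After 8 (tell()): offset=16
After 9 (seek(+5, CUR)): offset=21
After 10 (seek(4, SET)): offset=4
After 11 (tell()): offset=4
After 12 (read(7)): returned '7TL9RX1', offset=11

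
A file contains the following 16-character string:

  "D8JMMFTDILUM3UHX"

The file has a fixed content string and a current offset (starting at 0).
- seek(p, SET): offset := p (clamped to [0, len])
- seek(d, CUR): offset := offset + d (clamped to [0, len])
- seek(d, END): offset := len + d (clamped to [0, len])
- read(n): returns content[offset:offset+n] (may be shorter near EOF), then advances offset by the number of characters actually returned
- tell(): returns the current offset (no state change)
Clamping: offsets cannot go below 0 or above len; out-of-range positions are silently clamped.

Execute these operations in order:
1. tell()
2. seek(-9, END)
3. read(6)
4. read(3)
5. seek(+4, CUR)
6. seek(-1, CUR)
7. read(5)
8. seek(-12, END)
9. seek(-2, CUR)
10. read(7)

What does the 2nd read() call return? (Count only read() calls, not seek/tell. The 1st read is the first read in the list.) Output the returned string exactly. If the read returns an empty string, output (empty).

After 1 (tell()): offset=0
After 2 (seek(-9, END)): offset=7
After 3 (read(6)): returned 'DILUM3', offset=13
After 4 (read(3)): returned 'UHX', offset=16
After 5 (seek(+4, CUR)): offset=16
After 6 (seek(-1, CUR)): offset=15
After 7 (read(5)): returned 'X', offset=16
After 8 (seek(-12, END)): offset=4
After 9 (seek(-2, CUR)): offset=2
After 10 (read(7)): returned 'JMMFTDI', offset=9

Answer: UHX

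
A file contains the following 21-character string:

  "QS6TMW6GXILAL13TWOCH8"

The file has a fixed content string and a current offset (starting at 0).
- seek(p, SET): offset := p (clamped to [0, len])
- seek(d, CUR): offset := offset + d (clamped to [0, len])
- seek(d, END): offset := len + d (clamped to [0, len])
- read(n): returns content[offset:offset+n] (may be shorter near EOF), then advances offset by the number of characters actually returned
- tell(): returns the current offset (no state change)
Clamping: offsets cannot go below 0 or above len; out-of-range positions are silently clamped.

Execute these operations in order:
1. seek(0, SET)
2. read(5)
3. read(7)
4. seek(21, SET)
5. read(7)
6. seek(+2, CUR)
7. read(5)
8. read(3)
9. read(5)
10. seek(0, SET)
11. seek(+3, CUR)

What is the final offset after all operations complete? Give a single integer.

After 1 (seek(0, SET)): offset=0
After 2 (read(5)): returned 'QS6TM', offset=5
After 3 (read(7)): returned 'W6GXILA', offset=12
After 4 (seek(21, SET)): offset=21
After 5 (read(7)): returned '', offset=21
After 6 (seek(+2, CUR)): offset=21
After 7 (read(5)): returned '', offset=21
After 8 (read(3)): returned '', offset=21
After 9 (read(5)): returned '', offset=21
After 10 (seek(0, SET)): offset=0
After 11 (seek(+3, CUR)): offset=3

Answer: 3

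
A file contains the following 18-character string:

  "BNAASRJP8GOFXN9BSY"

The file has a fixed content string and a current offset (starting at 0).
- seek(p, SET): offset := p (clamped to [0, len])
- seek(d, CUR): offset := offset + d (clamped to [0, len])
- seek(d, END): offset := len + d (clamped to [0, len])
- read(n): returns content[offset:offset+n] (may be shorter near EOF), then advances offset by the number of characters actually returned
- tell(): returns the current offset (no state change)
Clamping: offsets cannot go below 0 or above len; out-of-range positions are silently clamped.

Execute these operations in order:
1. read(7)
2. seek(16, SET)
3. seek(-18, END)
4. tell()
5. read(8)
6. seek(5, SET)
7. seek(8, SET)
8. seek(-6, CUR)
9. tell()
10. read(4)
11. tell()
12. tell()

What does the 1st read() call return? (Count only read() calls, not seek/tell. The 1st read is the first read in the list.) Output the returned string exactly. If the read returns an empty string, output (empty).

After 1 (read(7)): returned 'BNAASRJ', offset=7
After 2 (seek(16, SET)): offset=16
After 3 (seek(-18, END)): offset=0
After 4 (tell()): offset=0
After 5 (read(8)): returned 'BNAASRJP', offset=8
After 6 (seek(5, SET)): offset=5
After 7 (seek(8, SET)): offset=8
After 8 (seek(-6, CUR)): offset=2
After 9 (tell()): offset=2
After 10 (read(4)): returned 'AASR', offset=6
After 11 (tell()): offset=6
After 12 (tell()): offset=6

Answer: BNAASRJ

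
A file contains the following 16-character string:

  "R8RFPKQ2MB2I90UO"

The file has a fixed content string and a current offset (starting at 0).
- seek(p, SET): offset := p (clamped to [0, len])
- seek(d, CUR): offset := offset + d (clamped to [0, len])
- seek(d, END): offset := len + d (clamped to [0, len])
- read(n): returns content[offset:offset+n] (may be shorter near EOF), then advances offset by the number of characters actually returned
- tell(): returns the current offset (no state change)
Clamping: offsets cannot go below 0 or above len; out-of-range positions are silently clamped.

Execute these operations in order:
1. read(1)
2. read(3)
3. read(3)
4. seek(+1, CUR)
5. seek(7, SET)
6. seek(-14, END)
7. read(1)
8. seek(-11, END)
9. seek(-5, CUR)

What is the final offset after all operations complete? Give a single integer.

Answer: 0

Derivation:
After 1 (read(1)): returned 'R', offset=1
After 2 (read(3)): returned '8RF', offset=4
After 3 (read(3)): returned 'PKQ', offset=7
After 4 (seek(+1, CUR)): offset=8
After 5 (seek(7, SET)): offset=7
After 6 (seek(-14, END)): offset=2
After 7 (read(1)): returned 'R', offset=3
After 8 (seek(-11, END)): offset=5
After 9 (seek(-5, CUR)): offset=0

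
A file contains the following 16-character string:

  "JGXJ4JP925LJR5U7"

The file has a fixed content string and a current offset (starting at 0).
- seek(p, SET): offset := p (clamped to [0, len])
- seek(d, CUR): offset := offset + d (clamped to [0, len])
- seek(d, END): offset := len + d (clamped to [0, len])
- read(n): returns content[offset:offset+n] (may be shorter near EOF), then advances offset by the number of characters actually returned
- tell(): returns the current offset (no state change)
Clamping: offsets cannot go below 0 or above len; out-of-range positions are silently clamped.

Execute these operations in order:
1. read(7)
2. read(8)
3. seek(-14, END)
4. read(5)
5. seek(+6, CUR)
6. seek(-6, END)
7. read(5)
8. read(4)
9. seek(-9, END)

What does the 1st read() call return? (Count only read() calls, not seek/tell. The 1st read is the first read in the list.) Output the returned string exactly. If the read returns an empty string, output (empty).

Answer: JGXJ4JP

Derivation:
After 1 (read(7)): returned 'JGXJ4JP', offset=7
After 2 (read(8)): returned '925LJR5U', offset=15
After 3 (seek(-14, END)): offset=2
After 4 (read(5)): returned 'XJ4JP', offset=7
After 5 (seek(+6, CUR)): offset=13
After 6 (seek(-6, END)): offset=10
After 7 (read(5)): returned 'LJR5U', offset=15
After 8 (read(4)): returned '7', offset=16
After 9 (seek(-9, END)): offset=7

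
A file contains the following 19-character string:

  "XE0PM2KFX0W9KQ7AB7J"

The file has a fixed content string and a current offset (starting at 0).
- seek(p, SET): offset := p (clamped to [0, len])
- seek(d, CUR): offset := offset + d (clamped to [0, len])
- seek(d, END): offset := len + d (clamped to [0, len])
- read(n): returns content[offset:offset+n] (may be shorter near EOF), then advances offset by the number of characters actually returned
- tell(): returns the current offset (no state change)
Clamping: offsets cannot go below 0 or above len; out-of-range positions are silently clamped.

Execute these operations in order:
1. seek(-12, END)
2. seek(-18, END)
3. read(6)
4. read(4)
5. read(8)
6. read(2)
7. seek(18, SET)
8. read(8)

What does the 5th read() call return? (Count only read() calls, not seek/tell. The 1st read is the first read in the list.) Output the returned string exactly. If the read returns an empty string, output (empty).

After 1 (seek(-12, END)): offset=7
After 2 (seek(-18, END)): offset=1
After 3 (read(6)): returned 'E0PM2K', offset=7
After 4 (read(4)): returned 'FX0W', offset=11
After 5 (read(8)): returned '9KQ7AB7J', offset=19
After 6 (read(2)): returned '', offset=19
After 7 (seek(18, SET)): offset=18
After 8 (read(8)): returned 'J', offset=19

Answer: J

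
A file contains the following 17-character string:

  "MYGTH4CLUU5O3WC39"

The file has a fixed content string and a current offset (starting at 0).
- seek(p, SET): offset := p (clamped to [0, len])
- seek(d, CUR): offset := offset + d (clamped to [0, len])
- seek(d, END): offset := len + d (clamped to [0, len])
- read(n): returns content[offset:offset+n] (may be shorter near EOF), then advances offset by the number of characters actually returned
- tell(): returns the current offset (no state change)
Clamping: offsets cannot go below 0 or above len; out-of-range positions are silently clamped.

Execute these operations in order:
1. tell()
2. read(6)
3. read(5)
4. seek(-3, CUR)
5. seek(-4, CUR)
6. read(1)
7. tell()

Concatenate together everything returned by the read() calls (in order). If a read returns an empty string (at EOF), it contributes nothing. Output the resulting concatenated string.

After 1 (tell()): offset=0
After 2 (read(6)): returned 'MYGTH4', offset=6
After 3 (read(5)): returned 'CLUU5', offset=11
After 4 (seek(-3, CUR)): offset=8
After 5 (seek(-4, CUR)): offset=4
After 6 (read(1)): returned 'H', offset=5
After 7 (tell()): offset=5

Answer: MYGTH4CLUU5H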